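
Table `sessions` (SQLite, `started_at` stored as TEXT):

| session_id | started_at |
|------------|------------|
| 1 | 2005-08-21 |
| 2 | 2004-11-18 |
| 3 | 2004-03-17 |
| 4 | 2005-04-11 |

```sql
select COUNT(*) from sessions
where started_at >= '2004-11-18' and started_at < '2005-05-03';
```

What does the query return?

2

Rows in [2004-11-18, 2005-05-03): 2004-11-18, 2005-04-11 → 2 rows.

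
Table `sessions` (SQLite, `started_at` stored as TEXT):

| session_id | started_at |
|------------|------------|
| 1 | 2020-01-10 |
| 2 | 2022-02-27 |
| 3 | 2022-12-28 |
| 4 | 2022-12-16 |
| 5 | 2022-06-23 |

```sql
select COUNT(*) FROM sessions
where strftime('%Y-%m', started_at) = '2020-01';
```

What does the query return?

1

Rows with year-month 2020-01: 2020-01-10 → 1.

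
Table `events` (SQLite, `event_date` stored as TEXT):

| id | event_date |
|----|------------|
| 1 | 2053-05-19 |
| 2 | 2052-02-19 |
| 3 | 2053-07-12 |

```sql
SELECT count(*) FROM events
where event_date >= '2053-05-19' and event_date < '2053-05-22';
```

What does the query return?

1

Rows in [2053-05-19, 2053-05-22): 2053-05-19 → 1 row.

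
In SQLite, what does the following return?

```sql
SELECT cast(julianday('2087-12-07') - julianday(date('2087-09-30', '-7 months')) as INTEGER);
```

Adding -7 months to 2087-09-30 targets 2087-02-30. February 2087 has only 28 days, so SQLite normalizes the 2-day overflow forward to 2087-03-02.
29 days remain in March 2087 after the 2nd (31 − 2).
Full months from April 2087 through November 2087 contribute their day counts.
Then 7 days into December 2087.
Total: 29 + 30 + 31 + 30 + 31 + 31 + 30 + 31 + 30 + 7 = 280.

280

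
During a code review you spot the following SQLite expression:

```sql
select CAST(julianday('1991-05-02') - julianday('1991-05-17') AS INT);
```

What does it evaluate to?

-15

Both dates are in May 1991: 17 − 2 = 15.
The subtraction is earlier − later, so the result is −15 → -15.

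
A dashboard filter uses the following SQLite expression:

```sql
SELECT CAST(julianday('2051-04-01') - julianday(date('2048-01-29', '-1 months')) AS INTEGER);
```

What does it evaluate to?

Adding -1 month to 2048-01-29 gives 2047-12-29.
2 days remain in December 2047 after the 29th (31 − 29).
Full months from January 2048 through March 2051 contribute their day counts.
Then 1 day into April 2051.
Total: 2 + 31 + 29 + 31 + 30 + 31 + 30 + 31 + 31 + 30 + 31 + 30 + 31 + 31 + 28 + 31 + 30 + 31 + 30 + 31 + 31 + 30 + 31 + 30 + 31 + 31 + 28 + 31 + 30 + 31 + 30 + 31 + 31 + 30 + 31 + 30 + 31 + 31 + 28 + 31 + 1 = 1189.

1189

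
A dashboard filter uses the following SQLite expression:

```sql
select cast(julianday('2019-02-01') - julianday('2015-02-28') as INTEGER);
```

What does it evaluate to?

0 days remain in February 2015 after the 28th (28 − 28).
Full months from March 2015 through January 2019 contribute their day counts.
Then 1 day into February 2019.
Total: 0 + 31 + 30 + 31 + 30 + 31 + 31 + 30 + 31 + 30 + 31 + 31 + 29 + 31 + 30 + 31 + 30 + 31 + 31 + 30 + 31 + 30 + 31 + 31 + 28 + 31 + 30 + 31 + 30 + 31 + 31 + 30 + 31 + 30 + 31 + 31 + 28 + 31 + 30 + 31 + 30 + 31 + 31 + 30 + 31 + 30 + 31 + 31 + 1 = 1434.

1434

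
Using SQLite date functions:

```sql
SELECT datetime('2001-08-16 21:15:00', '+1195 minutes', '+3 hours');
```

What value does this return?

2001-08-17 20:10:00

1195 minutes = 19h 55m; +1195 minutes from 2001-08-16 21:15:00 is 2001-08-17 17:10:00 (crosses midnight).
+3 hours from 2001-08-17 17:10:00 is 2001-08-17 20:10:00.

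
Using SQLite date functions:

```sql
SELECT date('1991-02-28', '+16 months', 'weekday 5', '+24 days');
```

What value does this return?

1992-07-27

Adding +16 months to 1991-02-28 gives 1992-06-28.
`weekday 5` advances to the next Friday; 1992-06-28 is a Sunday, so it moves forward to 1992-07-03.
Advancing 24 more days within July lands on 1992-07-27.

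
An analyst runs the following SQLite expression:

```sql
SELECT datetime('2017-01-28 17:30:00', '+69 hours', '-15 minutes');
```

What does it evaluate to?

+69 hours from 2017-01-28 17:30:00 is 2017-01-31 14:30:00 (crosses midnight).
-15 minutes from 2017-01-31 14:30:00 is 2017-01-31 14:15:00.

2017-01-31 14:15:00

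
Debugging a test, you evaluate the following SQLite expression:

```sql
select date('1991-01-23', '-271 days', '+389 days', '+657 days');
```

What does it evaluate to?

Applying '-271 days' to 1991-01-23: counting 271 days back gives 1990-04-27.
Applying '+389 days' to 1990-04-27: counting 389 days forward gives 1991-05-21.
Applying '+657 days' to 1991-05-21: counting 657 days forward gives 1993-03-08.

1993-03-08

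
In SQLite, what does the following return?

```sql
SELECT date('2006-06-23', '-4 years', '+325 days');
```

2003-05-14

Adding -4 years to 2006-06-23 gives 2002-06-23.
Applying '+325 days' to 2002-06-23: counting 325 days forward gives 2003-05-14.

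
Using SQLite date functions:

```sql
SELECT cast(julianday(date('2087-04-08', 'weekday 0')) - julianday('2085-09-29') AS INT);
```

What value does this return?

561

`weekday 0` advances to the next Sunday; 2087-04-08 is a Tuesday, so it moves forward to 2087-04-13.
1 day remains in September 2085 after the 29th (30 − 29).
Full months from October 2085 through March 2087 contribute their day counts.
Then 13 days into April 2087.
Total: 1 + 31 + 30 + 31 + 31 + 28 + 31 + 30 + 31 + 30 + 31 + 31 + 30 + 31 + 30 + 31 + 31 + 28 + 31 + 13 = 561.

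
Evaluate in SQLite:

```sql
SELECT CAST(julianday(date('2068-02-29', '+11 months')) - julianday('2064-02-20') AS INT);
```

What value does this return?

Adding +11 months to 2068-02-29 gives 2069-01-29.
9 days remain in February 2064 after the 20th (29 − 20).
Full months from March 2064 through December 2068 contribute their day counts.
Then 29 days into January 2069.
Total: 9 + 31 + 30 + 31 + 30 + 31 + 31 + 30 + 31 + 30 + 31 + 31 + 28 + 31 + 30 + 31 + 30 + 31 + 31 + 30 + 31 + 30 + 31 + 31 + 28 + 31 + 30 + 31 + 30 + 31 + 31 + 30 + 31 + 30 + 31 + 31 + 28 + 31 + 30 + 31 + 30 + 31 + 31 + 30 + 31 + 30 + 31 + 31 + 29 + 31 + 30 + 31 + 30 + 31 + 31 + 30 + 31 + 30 + 31 + 29 = 1805.

1805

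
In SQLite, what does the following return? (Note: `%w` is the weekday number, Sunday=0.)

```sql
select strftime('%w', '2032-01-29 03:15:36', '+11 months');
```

First apply '+11 months': 2032-01-29 03:15:36 → 2032-12-29 03:15:36.
2032-12-29 is a Wednesday; with Sunday=0 that is 3.

3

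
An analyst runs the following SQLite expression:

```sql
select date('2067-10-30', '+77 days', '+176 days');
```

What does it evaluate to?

Applying '+77 days' to 2067-10-30: counting 77 days forward gives 2068-01-15.
Applying '+176 days' to 2068-01-15: counting 176 days forward gives 2068-07-09.

2068-07-09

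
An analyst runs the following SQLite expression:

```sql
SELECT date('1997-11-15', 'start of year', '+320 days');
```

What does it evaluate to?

`start of year` rewinds 1997-11-15 to 1997-01-01.
Applying '+320 days' to 1997-01-01: counting 320 days forward gives 1997-11-17.

1997-11-17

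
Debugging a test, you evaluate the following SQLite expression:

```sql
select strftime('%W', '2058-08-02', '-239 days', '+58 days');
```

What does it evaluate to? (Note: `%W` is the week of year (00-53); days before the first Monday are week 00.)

04

First apply '-239 days', '+58 days': 2058-08-02 → 2058-02-02.
2058-02-02 is a Saturday. SQLite's %W counts Mondays since the year started; the result is 04.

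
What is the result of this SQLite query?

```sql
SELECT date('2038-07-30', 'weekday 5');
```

`weekday 5` advances to the next Friday; 2038-07-30 is already a Friday, so it stays at 2038-07-30.

2038-07-30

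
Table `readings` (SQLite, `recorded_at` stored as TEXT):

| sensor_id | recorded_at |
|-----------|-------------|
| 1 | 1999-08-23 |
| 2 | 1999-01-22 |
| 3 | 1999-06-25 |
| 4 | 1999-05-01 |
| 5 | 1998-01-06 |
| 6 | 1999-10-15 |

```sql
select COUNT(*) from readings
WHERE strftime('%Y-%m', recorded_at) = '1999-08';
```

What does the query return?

1

Rows with year-month 1999-08: 1999-08-23 → 1.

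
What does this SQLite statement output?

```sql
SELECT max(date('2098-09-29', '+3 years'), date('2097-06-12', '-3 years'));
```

date('2098-09-29', '+3 years') → 2101-09-29.
date('2097-06-12', '-3 years') → 2094-06-12.
Later of the two is 2101-09-29.

2101-09-29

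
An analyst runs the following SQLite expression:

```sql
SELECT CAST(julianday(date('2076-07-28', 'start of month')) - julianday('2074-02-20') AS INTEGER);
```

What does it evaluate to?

`start of month` rewinds 2076-07-28 to 2076-07-01.
8 days remain in February 2074 after the 20th (28 − 20).
Full months from March 2074 through June 2076 contribute their day counts.
Then 1 day into July 2076.
Total: 8 + 31 + 30 + 31 + 30 + 31 + 31 + 30 + 31 + 30 + 31 + 31 + 28 + 31 + 30 + 31 + 30 + 31 + 31 + 30 + 31 + 30 + 31 + 31 + 29 + 31 + 30 + 31 + 30 + 1 = 862.

862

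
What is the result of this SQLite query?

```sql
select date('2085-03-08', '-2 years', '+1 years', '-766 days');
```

Adding -2 years to 2085-03-08 gives 2083-03-08.
Adding +1 year to 2083-03-08 gives 2084-03-08.
Applying '-766 days' to 2084-03-08: counting 766 days back gives 2082-02-01.

2082-02-01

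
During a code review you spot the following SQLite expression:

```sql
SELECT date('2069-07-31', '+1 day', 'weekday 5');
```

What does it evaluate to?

July 2069 has 31 days; 0 remain after the 31st, so 1 days reach 2069-08-01.
`weekday 5` advances to the next Friday; 2069-08-01 is a Thursday, so it moves forward to 2069-08-02.

2069-08-02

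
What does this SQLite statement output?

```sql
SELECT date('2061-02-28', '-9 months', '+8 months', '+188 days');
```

2061-08-04

Adding -9 months to 2061-02-28 gives 2060-05-28.
Adding +8 months to 2060-05-28 gives 2061-01-28.
Applying '+188 days' to 2061-01-28: counting 188 days forward gives 2061-08-04.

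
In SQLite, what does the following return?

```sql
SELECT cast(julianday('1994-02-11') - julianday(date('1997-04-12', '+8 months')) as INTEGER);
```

-1400

Adding +8 months to 1997-04-12 gives 1997-12-12.
17 days remain in February 1994 after the 11th (28 − 11).
Full months from March 1994 through November 1997 contribute their day counts.
Then 12 days into December 1997.
Total: 17 + 31 + 30 + 31 + 30 + 31 + 31 + 30 + 31 + 30 + 31 + 31 + 28 + 31 + 30 + 31 + 30 + 31 + 31 + 30 + 31 + 30 + 31 + 31 + 29 + 31 + 30 + 31 + 30 + 31 + 31 + 30 + 31 + 30 + 31 + 31 + 28 + 31 + 30 + 31 + 30 + 31 + 31 + 30 + 31 + 30 + 12 = 1400.
The subtraction is earlier − later, so the result is −1400 → -1400.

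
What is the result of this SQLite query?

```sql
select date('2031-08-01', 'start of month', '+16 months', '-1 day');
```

2032-11-30

`start of month` rewinds 2031-08-01 to 2031-08-01.
Adding +16 months to 2031-08-01 gives 2032-12-01.
Going back 1 day from 2032-12-01 reaches 2032-11-30 (last day of November, 30 days).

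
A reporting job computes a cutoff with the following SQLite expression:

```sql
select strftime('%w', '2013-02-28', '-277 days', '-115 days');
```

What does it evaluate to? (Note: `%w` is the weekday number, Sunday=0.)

First apply '-277 days', '-115 days': 2013-02-28 → 2012-02-02.
2012-02-02 is a Thursday; with Sunday=0 that is 4.

4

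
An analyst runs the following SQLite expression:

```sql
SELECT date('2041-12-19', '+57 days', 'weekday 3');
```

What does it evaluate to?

Applying '+57 days' to 2041-12-19: counting 57 days forward gives 2042-02-14.
`weekday 3` advances to the next Wednesday; 2042-02-14 is a Friday, so it moves forward to 2042-02-19.

2042-02-19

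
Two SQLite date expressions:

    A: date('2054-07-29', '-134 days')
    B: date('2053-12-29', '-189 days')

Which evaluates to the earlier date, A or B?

B

A = 2054-03-17.
B = 2053-06-23.
B is earlier.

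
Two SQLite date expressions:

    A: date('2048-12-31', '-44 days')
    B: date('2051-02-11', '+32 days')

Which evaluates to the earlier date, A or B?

A

A = 2048-11-17.
B = 2051-03-15.
A is earlier.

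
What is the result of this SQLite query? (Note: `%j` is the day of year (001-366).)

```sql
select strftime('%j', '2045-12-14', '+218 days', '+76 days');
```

277

First apply '+218 days', '+76 days': 2045-12-14 → 2046-10-04.
Day-of-year for 2046-10-04: days since 2046-01-01 inclusive = 277, zero-padded to 277.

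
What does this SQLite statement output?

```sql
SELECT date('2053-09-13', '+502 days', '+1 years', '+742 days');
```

2058-02-08

Applying '+502 days' to 2053-09-13: counting 502 days forward gives 2055-01-28.
Adding +1 year to 2055-01-28 gives 2056-01-28.
Applying '+742 days' to 2056-01-28: counting 742 days forward gives 2058-02-08.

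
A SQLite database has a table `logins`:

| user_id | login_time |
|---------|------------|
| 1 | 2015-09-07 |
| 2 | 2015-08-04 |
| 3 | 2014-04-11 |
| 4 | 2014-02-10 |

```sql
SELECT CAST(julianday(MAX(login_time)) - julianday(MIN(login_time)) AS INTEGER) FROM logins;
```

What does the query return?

574

MIN = 2014-02-10, MAX = 2015-09-07.
18 days remain in February 2014 after the 10th (28 − 10).
Full months from March 2014 through August 2015 contribute their day counts.
Then 7 days into September 2015.
Total: 18 + 31 + 30 + 31 + 30 + 31 + 31 + 30 + 31 + 30 + 31 + 31 + 28 + 31 + 30 + 31 + 30 + 31 + 31 + 7 = 574.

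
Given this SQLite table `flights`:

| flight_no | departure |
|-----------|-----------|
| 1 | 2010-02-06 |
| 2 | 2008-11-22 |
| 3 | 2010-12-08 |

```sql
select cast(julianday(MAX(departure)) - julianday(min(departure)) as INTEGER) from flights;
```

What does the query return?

MIN = 2008-11-22, MAX = 2010-12-08.
8 days remain in November 2008 after the 22nd (30 − 22).
Full months from December 2008 through November 2010 contribute their day counts.
Then 8 days into December 2010.
Total: 8 + 31 + 31 + 28 + 31 + 30 + 31 + 30 + 31 + 31 + 30 + 31 + 30 + 31 + 31 + 28 + 31 + 30 + 31 + 30 + 31 + 31 + 30 + 31 + 30 + 8 = 746.

746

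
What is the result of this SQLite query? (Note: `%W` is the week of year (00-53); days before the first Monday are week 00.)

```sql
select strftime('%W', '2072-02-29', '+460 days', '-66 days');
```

13

First apply '+460 days', '-66 days': 2072-02-29 → 2073-03-29.
2073-03-29 is a Wednesday. SQLite's %W counts Mondays since the year started; the result is 13.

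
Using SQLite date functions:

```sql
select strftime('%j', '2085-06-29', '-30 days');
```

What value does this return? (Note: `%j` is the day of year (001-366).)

150

First apply '-30 days': 2085-06-29 → 2085-05-30.
Day-of-year for 2085-05-30: days since 2085-01-01 inclusive = 150, zero-padded to 150.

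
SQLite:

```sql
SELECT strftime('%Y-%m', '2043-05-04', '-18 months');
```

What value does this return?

First apply '-18 months': 2043-05-04 → 2041-11-04.
`%Y-%m` extracts the year-month: 2041-11.

2041-11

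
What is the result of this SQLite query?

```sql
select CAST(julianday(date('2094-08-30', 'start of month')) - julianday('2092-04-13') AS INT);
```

`start of month` rewinds 2094-08-30 to 2094-08-01.
17 days remain in April 2092 after the 13th (30 − 13).
Full months from May 2092 through July 2094 contribute their day counts.
Then 1 day into August 2094.
Total: 17 + 31 + 30 + 31 + 31 + 30 + 31 + 30 + 31 + 31 + 28 + 31 + 30 + 31 + 30 + 31 + 31 + 30 + 31 + 30 + 31 + 31 + 28 + 31 + 30 + 31 + 30 + 31 + 1 = 840.

840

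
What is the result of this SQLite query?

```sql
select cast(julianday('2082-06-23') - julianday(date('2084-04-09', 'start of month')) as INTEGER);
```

`start of month` rewinds 2084-04-09 to 2084-04-01.
7 days remain in June 2082 after the 23rd (30 − 23).
Full months from July 2082 through March 2084 contribute their day counts.
Then 1 day into April 2084.
Total: 7 + 31 + 31 + 30 + 31 + 30 + 31 + 31 + 28 + 31 + 30 + 31 + 30 + 31 + 31 + 30 + 31 + 30 + 31 + 31 + 29 + 31 + 1 = 648.
The subtraction is earlier − later, so the result is −648 → -648.

-648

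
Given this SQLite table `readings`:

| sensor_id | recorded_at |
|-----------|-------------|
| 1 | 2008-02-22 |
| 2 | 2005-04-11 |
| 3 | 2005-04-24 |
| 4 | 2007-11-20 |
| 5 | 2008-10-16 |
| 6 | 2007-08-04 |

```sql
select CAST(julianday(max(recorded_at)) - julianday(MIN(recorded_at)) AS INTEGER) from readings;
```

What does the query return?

MIN = 2005-04-11, MAX = 2008-10-16.
19 days remain in April 2005 after the 11th (30 − 11).
Full months from May 2005 through September 2008 contribute their day counts.
Then 16 days into October 2008.
Total: 19 + 31 + 30 + 31 + 31 + 30 + 31 + 30 + 31 + 31 + 28 + 31 + 30 + 31 + 30 + 31 + 31 + 30 + 31 + 30 + 31 + 31 + 28 + 31 + 30 + 31 + 30 + 31 + 31 + 30 + 31 + 30 + 31 + 31 + 29 + 31 + 30 + 31 + 30 + 31 + 31 + 30 + 16 = 1284.

1284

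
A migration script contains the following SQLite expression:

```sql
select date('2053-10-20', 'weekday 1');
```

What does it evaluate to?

`weekday 1` advances to the next Monday; 2053-10-20 is already a Monday, so it stays at 2053-10-20.

2053-10-20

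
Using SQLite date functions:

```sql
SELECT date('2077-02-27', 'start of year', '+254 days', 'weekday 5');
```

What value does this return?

2077-09-17

`start of year` rewinds 2077-02-27 to 2077-01-01.
Applying '+254 days' to 2077-01-01: counting 254 days forward gives 2077-09-12.
`weekday 5` advances to the next Friday; 2077-09-12 is a Sunday, so it moves forward to 2077-09-17.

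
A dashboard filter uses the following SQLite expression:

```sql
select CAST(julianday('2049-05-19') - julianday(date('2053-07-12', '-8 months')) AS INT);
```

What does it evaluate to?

-1273

Adding -8 months to 2053-07-12 gives 2052-11-12.
12 days remain in May 2049 after the 19th (31 − 19).
Full months from June 2049 through October 2052 contribute their day counts.
Then 12 days into November 2052.
Total: 12 + 30 + 31 + 31 + 30 + 31 + 30 + 31 + 31 + 28 + 31 + 30 + 31 + 30 + 31 + 31 + 30 + 31 + 30 + 31 + 31 + 28 + 31 + 30 + 31 + 30 + 31 + 31 + 30 + 31 + 30 + 31 + 31 + 29 + 31 + 30 + 31 + 30 + 31 + 31 + 30 + 31 + 12 = 1273.
The subtraction is earlier − later, so the result is −1273 → -1273.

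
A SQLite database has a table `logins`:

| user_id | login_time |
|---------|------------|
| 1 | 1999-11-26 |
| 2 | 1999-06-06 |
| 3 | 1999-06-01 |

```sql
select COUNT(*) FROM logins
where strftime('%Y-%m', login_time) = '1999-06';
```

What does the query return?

2

Rows with year-month 1999-06: 1999-06-06, 1999-06-01 → 2.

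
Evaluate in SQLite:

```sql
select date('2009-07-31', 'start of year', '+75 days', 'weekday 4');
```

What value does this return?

2009-03-19

`start of year` rewinds 2009-07-31 to 2009-01-01.
Applying '+75 days' to 2009-01-01: counting 75 days forward gives 2009-03-17.
`weekday 4` advances to the next Thursday; 2009-03-17 is a Tuesday, so it moves forward to 2009-03-19.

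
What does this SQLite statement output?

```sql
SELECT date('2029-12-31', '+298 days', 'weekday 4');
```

Applying '+298 days' to 2029-12-31: counting 298 days forward gives 2030-10-25.
`weekday 4` advances to the next Thursday; 2030-10-25 is a Friday, so it moves forward to 2030-10-31.

2030-10-31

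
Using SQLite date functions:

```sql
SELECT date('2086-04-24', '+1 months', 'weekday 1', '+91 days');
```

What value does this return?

Adding +1 month to 2086-04-24 gives 2086-05-24.
`weekday 1` advances to the next Monday; 2086-05-24 is a Friday, so it moves forward to 2086-05-27.
Applying '+91 days' to 2086-05-27: counting 91 days forward gives 2086-08-26.

2086-08-26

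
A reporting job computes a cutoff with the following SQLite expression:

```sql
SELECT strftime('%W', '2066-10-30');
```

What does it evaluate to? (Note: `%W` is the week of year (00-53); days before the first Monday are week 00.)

2066-10-30 is a Saturday. SQLite's %W counts Mondays since the year started; the result is 43.

43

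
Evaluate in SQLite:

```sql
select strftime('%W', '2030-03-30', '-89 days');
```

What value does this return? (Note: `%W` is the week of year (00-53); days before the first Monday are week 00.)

53

First apply '-89 days': 2030-03-30 → 2029-12-31.
2029-12-31 is a Monday. SQLite's %W counts Mondays since the year started; the result is 53.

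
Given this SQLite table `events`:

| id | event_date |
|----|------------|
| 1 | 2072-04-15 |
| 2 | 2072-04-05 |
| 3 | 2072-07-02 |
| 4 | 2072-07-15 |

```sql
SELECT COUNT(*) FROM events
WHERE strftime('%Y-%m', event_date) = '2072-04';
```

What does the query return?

2

Rows with year-month 2072-04: 2072-04-15, 2072-04-05 → 2.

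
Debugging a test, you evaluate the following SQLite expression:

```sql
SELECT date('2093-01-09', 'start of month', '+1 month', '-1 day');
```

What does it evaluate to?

`start of month` rewinds 2093-01-09 to 2093-01-01.
Adding +1 month to 2093-01-01 gives 2093-02-01.
Going back 1 day from 2093-02-01 reaches 2093-01-31 (last day of January, 31 days).

2093-01-31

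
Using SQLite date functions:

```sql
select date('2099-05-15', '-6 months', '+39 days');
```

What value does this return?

Adding -6 months to 2099-05-15 gives 2098-11-15.
November 2098 has 30 days; 15 remain after the 15th, so 16 days reach 2098-12-01.
Advancing 23 more days within December lands on 2098-12-24.

2098-12-24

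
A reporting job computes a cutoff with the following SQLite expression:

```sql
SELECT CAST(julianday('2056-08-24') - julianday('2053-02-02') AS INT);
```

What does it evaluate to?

1299

26 days remain in February 2053 after the 2nd (28 − 2).
Full months from March 2053 through July 2056 contribute their day counts.
Then 24 days into August 2056.
Total: 26 + 31 + 30 + 31 + 30 + 31 + 31 + 30 + 31 + 30 + 31 + 31 + 28 + 31 + 30 + 31 + 30 + 31 + 31 + 30 + 31 + 30 + 31 + 31 + 28 + 31 + 30 + 31 + 30 + 31 + 31 + 30 + 31 + 30 + 31 + 31 + 29 + 31 + 30 + 31 + 30 + 31 + 24 = 1299.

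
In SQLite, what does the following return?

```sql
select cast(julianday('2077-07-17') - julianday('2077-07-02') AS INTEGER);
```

Both dates are in July 2077: 17 − 2 = 15.

15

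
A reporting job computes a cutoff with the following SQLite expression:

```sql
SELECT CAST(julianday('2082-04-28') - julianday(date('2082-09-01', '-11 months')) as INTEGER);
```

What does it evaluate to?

209

Adding -11 months to 2082-09-01 gives 2081-10-01.
30 days remain in October 2081 after the 1st (31 − 1).
November 2081: 30 days.
December 2081: 31 days.
January 2082: 31 days.
February 2082: 28 days.
March 2082: 31 days.
Then 28 days into April 2082.
Total: 30 + 30 + 31 + 31 + 28 + 31 + 28 = 209.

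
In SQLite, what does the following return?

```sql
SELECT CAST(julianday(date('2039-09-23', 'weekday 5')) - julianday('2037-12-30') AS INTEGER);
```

632

`weekday 5` advances to the next Friday; 2039-09-23 is already a Friday, so it stays at 2039-09-23.
1 day remains in December 2037 after the 30th (31 − 30).
Full months from January 2038 through August 2039 contribute their day counts.
Then 23 days into September 2039.
Total: 1 + 31 + 28 + 31 + 30 + 31 + 30 + 31 + 31 + 30 + 31 + 30 + 31 + 31 + 28 + 31 + 30 + 31 + 30 + 31 + 31 + 23 = 632.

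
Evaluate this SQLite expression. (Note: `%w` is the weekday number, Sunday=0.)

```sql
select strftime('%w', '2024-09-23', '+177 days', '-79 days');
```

First apply '+177 days', '-79 days': 2024-09-23 → 2024-12-30.
2024-12-30 is a Monday; with Sunday=0 that is 1.

1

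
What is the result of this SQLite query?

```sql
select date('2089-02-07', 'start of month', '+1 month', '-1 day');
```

`start of month` rewinds 2089-02-07 to 2089-02-01.
Adding +1 month to 2089-02-01 gives 2089-03-01.
Going back 1 day from 2089-03-01 reaches 2089-02-28 (last day of February, 28 days).

2089-02-28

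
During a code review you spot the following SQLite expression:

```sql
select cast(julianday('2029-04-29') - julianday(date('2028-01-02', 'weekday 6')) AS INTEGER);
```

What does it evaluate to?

477

`weekday 6` advances to the next Saturday; 2028-01-02 is a Sunday, so it moves forward to 2028-01-08.
23 days remain in January 2028 after the 8th (31 − 8).
Full months from February 2028 through March 2029 contribute their day counts.
Then 29 days into April 2029.
Total: 23 + 29 + 31 + 30 + 31 + 30 + 31 + 31 + 30 + 31 + 30 + 31 + 31 + 28 + 31 + 29 = 477.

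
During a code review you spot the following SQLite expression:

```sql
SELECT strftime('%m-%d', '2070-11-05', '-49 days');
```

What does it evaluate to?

First apply '-49 days': 2070-11-05 → 2070-09-17.
`%m-%d` extracts the month-day: 09-17.

09-17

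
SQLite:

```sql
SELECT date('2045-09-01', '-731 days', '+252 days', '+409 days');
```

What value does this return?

Applying '-731 days' to 2045-09-01: counting 731 days back gives 2043-09-01.
Applying '+252 days' to 2043-09-01: counting 252 days forward gives 2044-05-10.
Applying '+409 days' to 2044-05-10: counting 409 days forward gives 2045-06-23.

2045-06-23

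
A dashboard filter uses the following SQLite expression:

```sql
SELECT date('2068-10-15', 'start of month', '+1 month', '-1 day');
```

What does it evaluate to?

`start of month` rewinds 2068-10-15 to 2068-10-01.
Adding +1 month to 2068-10-01 gives 2068-11-01.
Going back 1 day from 2068-11-01 reaches 2068-10-31 (last day of October, 31 days).

2068-10-31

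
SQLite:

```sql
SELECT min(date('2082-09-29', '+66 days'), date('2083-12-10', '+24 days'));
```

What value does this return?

2082-12-04

date('2082-09-29', '+66 days') → 2082-12-04.
date('2083-12-10', '+24 days') → 2084-01-03.
Earlier of the two is 2082-12-04.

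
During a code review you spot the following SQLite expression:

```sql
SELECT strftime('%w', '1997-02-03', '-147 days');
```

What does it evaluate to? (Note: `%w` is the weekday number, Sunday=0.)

1

First apply '-147 days': 1997-02-03 → 1996-09-09.
1996-09-09 is a Monday; with Sunday=0 that is 1.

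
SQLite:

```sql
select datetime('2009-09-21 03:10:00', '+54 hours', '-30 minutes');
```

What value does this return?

+54 hours from 2009-09-21 03:10:00 is 2009-09-23 09:10:00 (crosses midnight).
-30 minutes from 2009-09-23 09:10:00 is 2009-09-23 08:40:00.

2009-09-23 08:40:00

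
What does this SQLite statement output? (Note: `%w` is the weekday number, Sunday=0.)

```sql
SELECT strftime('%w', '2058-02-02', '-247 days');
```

4

First apply '-247 days': 2058-02-02 → 2057-05-31.
2057-05-31 is a Thursday; with Sunday=0 that is 4.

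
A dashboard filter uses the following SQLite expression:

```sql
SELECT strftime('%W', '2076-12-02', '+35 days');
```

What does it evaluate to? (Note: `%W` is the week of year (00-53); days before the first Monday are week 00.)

First apply '+35 days': 2076-12-02 → 2077-01-06.
2077-01-06 is a Wednesday. SQLite's %W counts Mondays since the year started; the result is 01.

01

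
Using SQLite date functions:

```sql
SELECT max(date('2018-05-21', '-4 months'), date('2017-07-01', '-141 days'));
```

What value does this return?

2018-01-21

date('2018-05-21', '-4 months') → 2018-01-21.
date('2017-07-01', '-141 days') → 2017-02-10.
Later of the two is 2018-01-21.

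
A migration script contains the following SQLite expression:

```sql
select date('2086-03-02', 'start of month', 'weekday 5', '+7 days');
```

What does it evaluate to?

2086-03-08

`start of month` rewinds 2086-03-02 to 2086-03-01.
`weekday 5` advances to the next Friday; 2086-03-01 is already a Friday, so it stays at 2086-03-01.
Advancing 7 more days within March lands on 2086-03-08.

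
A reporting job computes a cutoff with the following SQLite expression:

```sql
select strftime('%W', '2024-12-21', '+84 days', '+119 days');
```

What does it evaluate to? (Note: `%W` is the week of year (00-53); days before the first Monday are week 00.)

27

First apply '+84 days', '+119 days': 2024-12-21 → 2025-07-12.
2025-07-12 is a Saturday. SQLite's %W counts Mondays since the year started; the result is 27.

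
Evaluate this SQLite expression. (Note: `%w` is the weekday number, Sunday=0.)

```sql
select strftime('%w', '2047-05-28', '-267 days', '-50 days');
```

First apply '-267 days', '-50 days': 2047-05-28 → 2046-07-15.
2046-07-15 is a Sunday; with Sunday=0 that is 0.

0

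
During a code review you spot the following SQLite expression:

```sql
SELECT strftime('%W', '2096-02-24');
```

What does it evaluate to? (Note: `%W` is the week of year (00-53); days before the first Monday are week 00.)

2096-02-24 is a Friday. SQLite's %W counts Mondays since the year started; the result is 08.

08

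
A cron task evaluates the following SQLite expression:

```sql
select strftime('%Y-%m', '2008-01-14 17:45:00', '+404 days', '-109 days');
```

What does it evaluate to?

First apply '+404 days', '-109 days': 2008-01-14 17:45:00 → 2008-11-04 17:45:00.
`%Y-%m` extracts the year-month: 2008-11.

2008-11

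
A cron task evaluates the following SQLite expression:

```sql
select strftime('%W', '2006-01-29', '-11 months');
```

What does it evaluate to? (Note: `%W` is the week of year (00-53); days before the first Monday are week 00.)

09

First apply '-11 months': 2006-01-29 → 2005-03-01.
2005-03-01 is a Tuesday. SQLite's %W counts Mondays since the year started; the result is 09.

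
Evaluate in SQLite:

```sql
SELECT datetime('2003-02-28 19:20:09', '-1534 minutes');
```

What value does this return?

1534 minutes = 25h 34m; -1534 minutes from 2003-02-28 19:20:09 is 2003-02-27 17:46:09 (crosses midnight).

2003-02-27 17:46:09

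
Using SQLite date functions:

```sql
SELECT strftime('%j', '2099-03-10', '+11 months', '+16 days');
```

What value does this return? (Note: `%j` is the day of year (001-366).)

057

First apply '+11 months', '+16 days': 2099-03-10 → 2100-02-26.
Day-of-year for 2100-02-26: days since 2100-01-01 inclusive = 57, zero-padded to 057.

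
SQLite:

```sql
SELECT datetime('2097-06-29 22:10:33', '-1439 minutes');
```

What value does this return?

1439 minutes = 23h 59m; -1439 minutes from 2097-06-29 22:10:33 is 2097-06-28 22:11:33 (crosses midnight).

2097-06-28 22:11:33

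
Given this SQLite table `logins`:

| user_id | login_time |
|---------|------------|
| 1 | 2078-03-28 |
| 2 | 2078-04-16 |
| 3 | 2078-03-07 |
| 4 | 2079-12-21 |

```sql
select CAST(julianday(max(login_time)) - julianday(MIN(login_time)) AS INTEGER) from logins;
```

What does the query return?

MIN = 2078-03-07, MAX = 2079-12-21.
24 days remain in March 2078 after the 7th (31 − 7).
Full months from April 2078 through November 2079 contribute their day counts.
Then 21 days into December 2079.
Total: 24 + 30 + 31 + 30 + 31 + 31 + 30 + 31 + 30 + 31 + 31 + 28 + 31 + 30 + 31 + 30 + 31 + 31 + 30 + 31 + 30 + 21 = 654.

654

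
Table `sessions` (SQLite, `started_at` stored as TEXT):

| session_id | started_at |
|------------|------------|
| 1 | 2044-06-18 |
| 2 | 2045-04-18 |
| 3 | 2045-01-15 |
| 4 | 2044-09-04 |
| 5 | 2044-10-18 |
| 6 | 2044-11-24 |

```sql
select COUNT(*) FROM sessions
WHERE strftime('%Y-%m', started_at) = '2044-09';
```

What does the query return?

Rows with year-month 2044-09: 2044-09-04 → 1.

1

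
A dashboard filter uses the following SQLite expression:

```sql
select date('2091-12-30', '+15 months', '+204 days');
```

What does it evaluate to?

2093-10-20

Adding +15 months to 2091-12-30 gives 2093-03-30.
Applying '+204 days' to 2093-03-30: counting 204 days forward gives 2093-10-20.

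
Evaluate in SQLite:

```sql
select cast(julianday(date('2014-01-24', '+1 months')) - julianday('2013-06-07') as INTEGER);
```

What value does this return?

Adding +1 month to 2014-01-24 gives 2014-02-24.
23 days remain in June 2013 after the 7th (30 − 7).
Full months from July 2013 through January 2014 contribute their day counts.
Then 24 days into February 2014.
Total: 23 + 31 + 31 + 30 + 31 + 30 + 31 + 31 + 24 = 262.

262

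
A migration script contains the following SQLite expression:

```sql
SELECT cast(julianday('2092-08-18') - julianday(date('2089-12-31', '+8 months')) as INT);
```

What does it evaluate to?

718

Adding +8 months to 2089-12-31 gives 2090-08-31.
0 days remain in August 2090 after the 31st (31 − 31).
Full months from September 2090 through July 2092 contribute their day counts.
Then 18 days into August 2092.
Total: 0 + 30 + 31 + 30 + 31 + 31 + 28 + 31 + 30 + 31 + 30 + 31 + 31 + 30 + 31 + 30 + 31 + 31 + 29 + 31 + 30 + 31 + 30 + 31 + 18 = 718.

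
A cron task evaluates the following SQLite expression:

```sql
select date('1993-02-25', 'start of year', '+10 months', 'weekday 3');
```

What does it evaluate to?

`start of year` rewinds 1993-02-25 to 1993-01-01.
Adding +10 months to 1993-01-01 gives 1993-11-01.
`weekday 3` advances to the next Wednesday; 1993-11-01 is a Monday, so it moves forward to 1993-11-03.

1993-11-03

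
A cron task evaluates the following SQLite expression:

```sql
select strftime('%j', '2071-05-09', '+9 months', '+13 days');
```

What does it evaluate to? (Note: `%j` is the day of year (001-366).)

First apply '+9 months', '+13 days': 2071-05-09 → 2072-02-22.
Day-of-year for 2072-02-22: days since 2072-01-01 inclusive = 53, zero-padded to 053.

053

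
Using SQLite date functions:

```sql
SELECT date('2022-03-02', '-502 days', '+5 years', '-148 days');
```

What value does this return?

Applying '-502 days' to 2022-03-02: counting 502 days back gives 2020-10-16.
Adding +5 years to 2020-10-16 gives 2025-10-16.
Applying '-148 days' to 2025-10-16: counting 148 days back gives 2025-05-21.

2025-05-21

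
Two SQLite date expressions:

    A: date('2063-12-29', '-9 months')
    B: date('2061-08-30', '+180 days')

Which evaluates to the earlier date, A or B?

B

A = 2063-03-29.
B = 2062-02-26.
B is earlier.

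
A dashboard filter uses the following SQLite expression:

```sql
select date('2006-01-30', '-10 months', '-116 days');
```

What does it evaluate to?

2004-12-04

Adding -10 months to 2006-01-30 gives 2005-03-30.
Applying '-116 days' to 2005-03-30: counting 116 days back gives 2004-12-04.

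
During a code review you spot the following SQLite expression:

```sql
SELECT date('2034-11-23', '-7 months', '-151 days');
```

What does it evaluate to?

2033-11-23

Adding -7 months to 2034-11-23 gives 2034-04-23.
Applying '-151 days' to 2034-04-23: counting 151 days back gives 2033-11-23.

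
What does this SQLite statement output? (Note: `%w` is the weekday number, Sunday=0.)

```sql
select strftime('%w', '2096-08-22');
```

2096-08-22 is a Wednesday; with Sunday=0 that is 3.

3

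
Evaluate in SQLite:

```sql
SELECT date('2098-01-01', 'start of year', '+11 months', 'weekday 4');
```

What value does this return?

`start of year` rewinds 2098-01-01 to 2098-01-01.
Adding +11 months to 2098-01-01 gives 2098-12-01.
`weekday 4` advances to the next Thursday; 2098-12-01 is a Monday, so it moves forward to 2098-12-04.

2098-12-04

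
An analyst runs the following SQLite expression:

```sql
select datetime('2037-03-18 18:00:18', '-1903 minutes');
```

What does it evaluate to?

2037-03-17 10:17:18

1903 minutes = 31h 43m; -1903 minutes from 2037-03-18 18:00:18 is 2037-03-17 10:17:18 (crosses midnight).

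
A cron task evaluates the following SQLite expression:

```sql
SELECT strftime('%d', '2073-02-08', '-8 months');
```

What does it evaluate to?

First apply '-8 months': 2073-02-08 → 2072-06-08.
`%d` extracts the 2-digit day of month: 08.

08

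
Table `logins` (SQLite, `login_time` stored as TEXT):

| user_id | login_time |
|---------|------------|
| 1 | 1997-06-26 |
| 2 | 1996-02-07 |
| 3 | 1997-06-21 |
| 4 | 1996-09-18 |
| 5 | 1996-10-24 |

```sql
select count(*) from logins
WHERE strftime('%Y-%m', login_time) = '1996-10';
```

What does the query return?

1

Rows with year-month 1996-10: 1996-10-24 → 1.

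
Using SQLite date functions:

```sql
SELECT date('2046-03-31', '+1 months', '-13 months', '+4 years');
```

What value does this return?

Adding +1 month to 2046-03-31 targets 2046-04-31. April 2046 has only 30 days, so SQLite normalizes the 1-day overflow forward to 2046-05-01.
Adding -13 months to 2046-05-01 gives 2045-04-01.
Adding +4 years to 2045-04-01 gives 2049-04-01.

2049-04-01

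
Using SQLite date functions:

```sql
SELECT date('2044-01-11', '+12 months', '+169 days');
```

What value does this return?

2045-06-29

Adding +12 months to 2044-01-11 gives 2045-01-11.
Applying '+169 days' to 2045-01-11: counting 169 days forward gives 2045-06-29.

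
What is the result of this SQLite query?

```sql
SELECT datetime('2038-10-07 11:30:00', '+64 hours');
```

2038-10-10 03:30:00

+64 hours from 2038-10-07 11:30:00 is 2038-10-10 03:30:00 (crosses midnight).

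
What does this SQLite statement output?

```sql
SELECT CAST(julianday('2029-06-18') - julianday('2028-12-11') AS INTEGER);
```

189

20 days remain in December 2028 after the 11th (31 − 11).
January 2029: 31 days.
February 2029: 28 days.
March 2029: 31 days.
April 2029: 30 days.
May 2029: 31 days.
Then 18 days into June 2029.
Total: 20 + 31 + 28 + 31 + 30 + 31 + 18 = 189.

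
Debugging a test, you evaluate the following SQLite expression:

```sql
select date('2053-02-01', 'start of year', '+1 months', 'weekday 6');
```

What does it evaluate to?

`start of year` rewinds 2053-02-01 to 2053-01-01.
Adding +1 month to 2053-01-01 gives 2053-02-01.
`weekday 6` advances to the next Saturday; 2053-02-01 is already a Saturday, so it stays at 2053-02-01.

2053-02-01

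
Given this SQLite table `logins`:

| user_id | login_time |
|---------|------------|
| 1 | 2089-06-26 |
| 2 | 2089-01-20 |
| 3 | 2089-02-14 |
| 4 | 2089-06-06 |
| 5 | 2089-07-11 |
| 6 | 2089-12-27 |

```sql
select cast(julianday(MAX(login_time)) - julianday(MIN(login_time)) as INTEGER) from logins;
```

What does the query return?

MIN = 2089-01-20, MAX = 2089-12-27.
11 days remain in January 2089 after the 20th (31 − 20).
Full months from February 2089 through November 2089 contribute their day counts.
Then 27 days into December 2089.
Total: 11 + 28 + 31 + 30 + 31 + 30 + 31 + 31 + 30 + 31 + 30 + 27 = 341.

341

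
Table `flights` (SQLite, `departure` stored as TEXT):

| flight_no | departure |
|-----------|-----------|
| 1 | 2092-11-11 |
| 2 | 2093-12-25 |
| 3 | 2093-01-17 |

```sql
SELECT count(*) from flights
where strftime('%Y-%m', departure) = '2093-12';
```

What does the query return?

Rows with year-month 2093-12: 2093-12-25 → 1.

1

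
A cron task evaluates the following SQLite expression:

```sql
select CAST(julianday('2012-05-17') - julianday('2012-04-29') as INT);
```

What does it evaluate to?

1 day remains in April 2012 after the 29th (30 − 29).
Then 17 days into May 2012.
Total: 1 + 17 = 18.

18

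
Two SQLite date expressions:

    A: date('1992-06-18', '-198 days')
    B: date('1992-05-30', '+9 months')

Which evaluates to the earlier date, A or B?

A = 1991-12-03.
B = 1993-03-02.
A is earlier.

A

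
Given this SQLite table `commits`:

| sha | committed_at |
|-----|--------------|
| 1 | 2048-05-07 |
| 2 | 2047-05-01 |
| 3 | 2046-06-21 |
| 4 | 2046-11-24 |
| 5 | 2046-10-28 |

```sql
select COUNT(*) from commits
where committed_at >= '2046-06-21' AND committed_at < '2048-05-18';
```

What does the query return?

5

Rows in [2046-06-21, 2048-05-18): 2048-05-07, 2047-05-01, 2046-06-21, 2046-11-24, 2046-10-28 → 5 rows.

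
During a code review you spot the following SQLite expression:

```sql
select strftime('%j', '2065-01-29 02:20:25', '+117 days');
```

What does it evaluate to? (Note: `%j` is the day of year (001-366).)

146

First apply '+117 days': 2065-01-29 02:20:25 → 2065-05-26 02:20:25.
Day-of-year for 2065-05-26: days since 2065-01-01 inclusive = 146, zero-padded to 146.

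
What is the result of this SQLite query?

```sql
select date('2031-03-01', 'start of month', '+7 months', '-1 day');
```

`start of month` rewinds 2031-03-01 to 2031-03-01.
Adding +7 months to 2031-03-01 gives 2031-10-01.
Going back 1 day from 2031-10-01 reaches 2031-09-30 (last day of September, 30 days).

2031-09-30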